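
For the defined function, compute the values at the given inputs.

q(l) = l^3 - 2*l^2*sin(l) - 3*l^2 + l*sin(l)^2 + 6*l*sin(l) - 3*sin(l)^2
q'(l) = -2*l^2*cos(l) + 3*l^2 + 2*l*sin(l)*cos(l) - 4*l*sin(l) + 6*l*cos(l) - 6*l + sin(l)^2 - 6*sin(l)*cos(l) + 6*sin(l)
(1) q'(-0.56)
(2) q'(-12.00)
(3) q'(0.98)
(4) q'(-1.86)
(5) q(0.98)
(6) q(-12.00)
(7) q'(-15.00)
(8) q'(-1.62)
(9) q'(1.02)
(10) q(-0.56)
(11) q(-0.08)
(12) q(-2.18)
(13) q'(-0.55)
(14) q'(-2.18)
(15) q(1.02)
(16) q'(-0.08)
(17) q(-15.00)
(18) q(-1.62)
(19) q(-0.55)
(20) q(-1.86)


(1) = 0.03
(2) = 215.89
(3) = -0.25
(4) = 12.07
(5) = -0.05
(6) = -2357.48
(7) = 1114.95
(8) = 6.41
(9) = -0.29
(10) = -0.00
(11) = -0.00
(12) = -9.58
(13) = 0.03
(14) = 24.00
(15) = -0.06
(16) = 0.00
(17) = -3706.46
(18) = -1.78
(19) = -0.00
(20) = -3.95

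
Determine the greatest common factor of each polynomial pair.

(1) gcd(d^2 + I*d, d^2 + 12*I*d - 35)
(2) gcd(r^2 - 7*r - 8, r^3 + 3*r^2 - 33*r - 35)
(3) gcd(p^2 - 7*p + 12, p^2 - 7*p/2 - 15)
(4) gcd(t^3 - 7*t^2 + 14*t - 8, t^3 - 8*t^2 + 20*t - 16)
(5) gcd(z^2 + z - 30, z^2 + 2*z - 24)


(1) = 1
(2) = gcd((r - 8)*(r + 1), (r - 5)*(r + 1)*(r + 7)) = r + 1
(3) = 1
(4) = gcd((t - 4)*(t - 2)*(t - 1), (t - 4)*(t - 2)^2) = t^2 - 6*t + 8
(5) = gcd((z - 5)*(z + 6), (z - 4)*(z + 6)) = z + 6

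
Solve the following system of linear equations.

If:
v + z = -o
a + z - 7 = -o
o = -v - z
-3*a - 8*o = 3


Then:
a = 59/5 - 8*z/5
o = 3*z/5 - 24/5
v = 24/5 - 8*z/5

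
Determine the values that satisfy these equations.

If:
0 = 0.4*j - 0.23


Then:
j = 0.58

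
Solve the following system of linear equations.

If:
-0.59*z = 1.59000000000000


Then:
z = -2.69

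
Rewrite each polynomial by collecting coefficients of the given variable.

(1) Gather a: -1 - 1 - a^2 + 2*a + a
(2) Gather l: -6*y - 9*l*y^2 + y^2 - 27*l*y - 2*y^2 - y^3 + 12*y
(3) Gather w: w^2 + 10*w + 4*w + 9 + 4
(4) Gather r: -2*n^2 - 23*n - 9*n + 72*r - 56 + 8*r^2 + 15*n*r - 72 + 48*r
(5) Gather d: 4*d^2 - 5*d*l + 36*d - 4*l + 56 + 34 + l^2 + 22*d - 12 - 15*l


(1) = -a^2 + 3*a - 2
(2) = l*(-9*y^2 - 27*y) - y^3 - y^2 + 6*y
(3) = w^2 + 14*w + 13
(4) = -2*n^2 - 32*n + 8*r^2 + r*(15*n + 120) - 128
(5) = 4*d^2 + d*(58 - 5*l) + l^2 - 19*l + 78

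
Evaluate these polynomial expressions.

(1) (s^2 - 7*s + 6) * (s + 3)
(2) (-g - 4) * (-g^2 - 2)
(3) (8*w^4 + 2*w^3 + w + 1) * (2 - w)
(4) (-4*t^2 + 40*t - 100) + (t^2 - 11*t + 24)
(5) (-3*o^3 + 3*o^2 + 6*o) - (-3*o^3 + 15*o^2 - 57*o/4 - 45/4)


(1) = s^3 - 4*s^2 - 15*s + 18
(2) = g^3 + 4*g^2 + 2*g + 8
(3) = -8*w^5 + 14*w^4 + 4*w^3 - w^2 + w + 2
(4) = -3*t^2 + 29*t - 76
(5) = -12*o^2 + 81*o/4 + 45/4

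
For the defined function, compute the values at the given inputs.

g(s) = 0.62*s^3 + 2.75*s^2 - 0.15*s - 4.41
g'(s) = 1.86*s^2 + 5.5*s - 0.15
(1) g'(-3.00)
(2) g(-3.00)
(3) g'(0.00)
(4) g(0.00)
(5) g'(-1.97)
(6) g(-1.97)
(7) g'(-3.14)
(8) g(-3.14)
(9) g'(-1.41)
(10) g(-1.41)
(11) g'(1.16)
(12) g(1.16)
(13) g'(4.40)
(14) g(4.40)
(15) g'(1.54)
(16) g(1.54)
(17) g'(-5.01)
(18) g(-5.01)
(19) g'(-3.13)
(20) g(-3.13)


(1) = 0.09
(2) = 4.05
(3) = -0.15
(4) = -4.41
(5) = -3.77
(6) = 1.82
(7) = 0.92
(8) = 3.98
(9) = -4.21
(10) = -0.47
(11) = 8.73
(12) = 0.08
(13) = 60.06
(14) = 100.98
(15) = 12.73
(16) = 4.15
(17) = 18.98
(18) = -12.60
(19) = 0.86
(20) = 3.99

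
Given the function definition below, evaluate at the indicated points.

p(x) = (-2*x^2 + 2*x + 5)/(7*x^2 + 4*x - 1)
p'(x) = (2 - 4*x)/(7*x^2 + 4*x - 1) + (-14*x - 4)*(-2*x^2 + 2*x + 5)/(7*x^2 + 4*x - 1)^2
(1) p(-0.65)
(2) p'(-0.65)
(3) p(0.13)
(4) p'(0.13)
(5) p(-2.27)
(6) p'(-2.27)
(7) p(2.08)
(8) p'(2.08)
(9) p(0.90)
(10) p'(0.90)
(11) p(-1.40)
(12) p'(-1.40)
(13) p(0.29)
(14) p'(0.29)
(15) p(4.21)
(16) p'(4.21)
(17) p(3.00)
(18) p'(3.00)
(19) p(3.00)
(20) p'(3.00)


(1) = -4.44
(2) = 28.11
(3) = -14.45
(4) = -236.59
(5) = -0.38
(6) = 0.02
(7) = 0.01
(8) = -0.18
(9) = 0.63
(10) = -1.45
(11) = -0.24
(12) = 0.54
(13) = 7.23
(14) = -76.69
(15) = -0.16
(16) = -0.04
(17) = -0.09
(18) = -0.08
(19) = -0.09
(20) = -0.08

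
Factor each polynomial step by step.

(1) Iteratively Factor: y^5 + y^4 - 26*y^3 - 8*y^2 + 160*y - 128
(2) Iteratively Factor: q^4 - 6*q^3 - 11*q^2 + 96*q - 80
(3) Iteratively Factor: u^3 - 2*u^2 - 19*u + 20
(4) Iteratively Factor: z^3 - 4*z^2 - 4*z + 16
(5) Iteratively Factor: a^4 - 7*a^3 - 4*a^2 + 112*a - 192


(1) = (y + 4)*(y^4 - 3*y^3 - 14*y^2 + 48*y - 32) = (y - 1)*(y + 4)*(y^3 - 2*y^2 - 16*y + 32) = (y - 2)*(y - 1)*(y + 4)*(y^2 - 16) = (y - 2)*(y - 1)*(y + 4)^2*(y - 4)
(2) = (q - 4)*(q^3 - 2*q^2 - 19*q + 20) = (q - 4)*(q - 1)*(q^2 - q - 20) = (q - 4)*(q - 1)*(q + 4)*(q - 5)
(3) = (u - 1)*(u^2 - u - 20) = (u - 5)*(u - 1)*(u + 4)
(4) = (z + 2)*(z^2 - 6*z + 8) = (z - 4)*(z + 2)*(z - 2)
(5) = (a - 4)*(a^3 - 3*a^2 - 16*a + 48) = (a - 4)^2*(a^2 + a - 12) = (a - 4)^2*(a + 4)*(a - 3)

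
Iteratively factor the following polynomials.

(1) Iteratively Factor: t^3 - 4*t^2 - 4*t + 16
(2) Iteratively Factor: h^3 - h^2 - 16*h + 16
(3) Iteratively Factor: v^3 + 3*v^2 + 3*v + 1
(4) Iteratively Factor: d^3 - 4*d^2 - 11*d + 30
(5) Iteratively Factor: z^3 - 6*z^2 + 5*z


(1) = (t - 4)*(t^2 - 4) = (t - 4)*(t - 2)*(t + 2)
(2) = (h - 4)*(h^2 + 3*h - 4) = (h - 4)*(h - 1)*(h + 4)
(3) = (v + 1)*(v^2 + 2*v + 1) = (v + 1)^2*(v + 1)
(4) = (d - 5)*(d^2 + d - 6) = (d - 5)*(d - 2)*(d + 3)
(5) = (z)*(z^2 - 6*z + 5) = z*(z - 5)*(z - 1)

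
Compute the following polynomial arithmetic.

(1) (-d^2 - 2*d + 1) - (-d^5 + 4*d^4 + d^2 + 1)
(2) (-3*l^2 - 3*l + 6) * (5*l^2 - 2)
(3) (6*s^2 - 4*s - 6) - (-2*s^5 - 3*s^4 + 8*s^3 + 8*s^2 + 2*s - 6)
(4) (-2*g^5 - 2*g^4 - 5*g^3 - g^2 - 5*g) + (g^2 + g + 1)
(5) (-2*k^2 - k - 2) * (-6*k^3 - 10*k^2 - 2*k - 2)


(1) = d^5 - 4*d^4 - 2*d^2 - 2*d
(2) = -15*l^4 - 15*l^3 + 36*l^2 + 6*l - 12
(3) = 2*s^5 + 3*s^4 - 8*s^3 - 2*s^2 - 6*s
(4) = -2*g^5 - 2*g^4 - 5*g^3 - 4*g + 1
(5) = 12*k^5 + 26*k^4 + 26*k^3 + 26*k^2 + 6*k + 4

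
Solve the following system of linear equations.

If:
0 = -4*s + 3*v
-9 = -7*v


Then:
s = 27/28
v = 9/7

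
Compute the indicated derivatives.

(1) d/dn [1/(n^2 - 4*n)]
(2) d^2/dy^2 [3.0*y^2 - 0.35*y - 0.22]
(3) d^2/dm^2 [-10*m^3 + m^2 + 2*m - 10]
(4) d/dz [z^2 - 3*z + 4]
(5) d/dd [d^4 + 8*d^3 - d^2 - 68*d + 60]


(1) = 2*(2 - n)/(n^2*(n - 4)^2)
(2) = 6.00000000000000
(3) = 2 - 60*m
(4) = 2*z - 3
(5) = 4*d^3 + 24*d^2 - 2*d - 68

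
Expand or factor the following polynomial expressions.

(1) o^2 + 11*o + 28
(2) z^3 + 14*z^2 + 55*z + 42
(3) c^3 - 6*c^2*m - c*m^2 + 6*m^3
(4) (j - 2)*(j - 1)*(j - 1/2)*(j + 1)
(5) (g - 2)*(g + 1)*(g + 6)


(1) = (o + 4)*(o + 7)
(2) = (z + 1)*(z + 6)*(z + 7)
(3) = (c - 6*m)*(c - m)*(c + m)
(4) = j^4 - 5*j^3/2 + 5*j/2 - 1
(5) = g^3 + 5*g^2 - 8*g - 12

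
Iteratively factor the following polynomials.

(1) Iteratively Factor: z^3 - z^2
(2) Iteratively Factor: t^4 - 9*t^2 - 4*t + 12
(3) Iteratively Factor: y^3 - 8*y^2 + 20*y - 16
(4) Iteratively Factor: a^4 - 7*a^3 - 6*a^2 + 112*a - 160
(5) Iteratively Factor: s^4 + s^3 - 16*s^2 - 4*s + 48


(1) = (z)*(z^2 - z) = z^2*(z - 1)
(2) = (t - 3)*(t^3 + 3*t^2 - 4) = (t - 3)*(t - 1)*(t^2 + 4*t + 4) = (t - 3)*(t - 1)*(t + 2)*(t + 2)
(3) = (y - 2)*(y^2 - 6*y + 8) = (y - 2)^2*(y - 4)
(4) = (a - 5)*(a^3 - 2*a^2 - 16*a + 32) = (a - 5)*(a - 4)*(a^2 + 2*a - 8) = (a - 5)*(a - 4)*(a + 4)*(a - 2)
(5) = (s - 3)*(s^3 + 4*s^2 - 4*s - 16) = (s - 3)*(s + 2)*(s^2 + 2*s - 8) = (s - 3)*(s - 2)*(s + 2)*(s + 4)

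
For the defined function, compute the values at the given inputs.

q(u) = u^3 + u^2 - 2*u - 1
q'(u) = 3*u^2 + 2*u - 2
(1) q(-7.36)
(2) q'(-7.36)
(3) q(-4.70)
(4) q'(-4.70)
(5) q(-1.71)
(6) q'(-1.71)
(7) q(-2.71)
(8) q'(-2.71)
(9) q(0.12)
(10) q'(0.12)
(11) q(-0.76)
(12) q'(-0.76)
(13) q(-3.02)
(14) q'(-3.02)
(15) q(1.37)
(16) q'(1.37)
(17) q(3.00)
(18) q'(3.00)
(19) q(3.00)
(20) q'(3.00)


(1) = -330.80
(2) = 145.79
(3) = -73.33
(4) = 54.87
(5) = 0.34
(6) = 3.35
(7) = -8.14
(8) = 14.61
(9) = -1.22
(10) = -1.72
(11) = 0.66
(12) = -1.79
(13) = -13.38
(14) = 19.32
(15) = 0.71
(16) = 6.37
(17) = 29.00
(18) = 31.00
(19) = 29.00
(20) = 31.00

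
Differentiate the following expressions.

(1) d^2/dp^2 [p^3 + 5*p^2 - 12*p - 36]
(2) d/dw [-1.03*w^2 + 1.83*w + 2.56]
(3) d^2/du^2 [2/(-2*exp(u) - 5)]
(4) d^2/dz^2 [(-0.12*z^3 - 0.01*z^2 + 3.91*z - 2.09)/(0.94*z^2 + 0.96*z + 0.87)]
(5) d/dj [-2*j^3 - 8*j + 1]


(1) = 6*p + 10
(2) = 1.83 - 2.06*w
(3) = (20 - 8*exp(u))*exp(u)/(2*exp(u) + 5)^3
(4) = (6.902888*z^3 - 11.63262*z^2 - 31.046652*z - 6.980286)/(0.830584*z^6 + 2.544768*z^5 + 4.905108*z^4 + 5.595264*z^3 + 4.539834*z^2 + 2.179872*z + 0.658503)
(5) = -6*j^2 - 8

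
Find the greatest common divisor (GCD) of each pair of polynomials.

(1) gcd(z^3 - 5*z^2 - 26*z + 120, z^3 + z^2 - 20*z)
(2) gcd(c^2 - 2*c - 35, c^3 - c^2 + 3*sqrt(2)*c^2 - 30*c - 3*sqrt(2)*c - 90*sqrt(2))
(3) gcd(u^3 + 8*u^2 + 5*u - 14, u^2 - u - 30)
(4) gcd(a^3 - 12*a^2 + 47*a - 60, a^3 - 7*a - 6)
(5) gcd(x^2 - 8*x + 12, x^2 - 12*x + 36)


(1) = gcd((z - 6)*(z - 4)*(z + 5), z*(z - 4)*(z + 5)) = z^2 + z - 20
(2) = c + 5
(3) = gcd((u - 1)*(u + 2)*(u + 7), (u - 6)*(u + 5)) = 1
(4) = a - 3
(5) = gcd((x - 6)*(x - 2), (x - 6)^2) = x - 6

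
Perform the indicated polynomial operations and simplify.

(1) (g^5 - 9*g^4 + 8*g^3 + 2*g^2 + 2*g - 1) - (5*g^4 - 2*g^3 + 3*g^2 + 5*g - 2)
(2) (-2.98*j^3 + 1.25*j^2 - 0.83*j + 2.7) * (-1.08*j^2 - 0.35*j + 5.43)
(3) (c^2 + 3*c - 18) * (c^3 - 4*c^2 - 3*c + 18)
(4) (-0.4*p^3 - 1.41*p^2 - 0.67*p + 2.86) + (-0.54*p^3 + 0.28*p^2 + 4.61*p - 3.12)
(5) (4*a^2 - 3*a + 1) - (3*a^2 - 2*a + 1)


(1) = g^5 - 14*g^4 + 10*g^3 - g^2 - 3*g + 1
(2) = 3.2184*j^5 - 0.307*j^4 - 15.7225*j^3 + 4.162*j^2 - 5.4519*j + 14.661
(3) = c^5 - c^4 - 33*c^3 + 81*c^2 + 108*c - 324
(4) = -0.94*p^3 - 1.13*p^2 + 3.94*p - 0.26
(5) = a^2 - a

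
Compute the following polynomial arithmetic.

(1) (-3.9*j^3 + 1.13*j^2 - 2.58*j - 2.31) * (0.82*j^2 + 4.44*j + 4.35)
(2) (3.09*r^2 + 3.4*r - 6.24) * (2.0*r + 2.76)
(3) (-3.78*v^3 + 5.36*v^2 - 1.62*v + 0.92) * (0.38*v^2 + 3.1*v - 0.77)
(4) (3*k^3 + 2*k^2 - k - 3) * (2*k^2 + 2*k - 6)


(1) = -3.198*j^5 - 16.3894*j^4 - 14.0634*j^3 - 8.4339*j^2 - 21.4794*j - 10.0485
(2) = 6.18*r^3 + 15.3284*r^2 - 3.096*r - 17.2224
(3) = -1.4364*v^5 - 9.6812*v^4 + 18.911*v^3 - 8.7996*v^2 + 4.0994*v - 0.7084
(4) = 6*k^5 + 10*k^4 - 16*k^3 - 20*k^2 + 18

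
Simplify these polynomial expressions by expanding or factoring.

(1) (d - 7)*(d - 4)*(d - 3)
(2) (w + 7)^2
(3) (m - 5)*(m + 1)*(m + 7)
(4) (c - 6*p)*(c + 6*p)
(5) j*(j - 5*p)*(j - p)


(1) = d^3 - 14*d^2 + 61*d - 84
(2) = w^2 + 14*w + 49
(3) = m^3 + 3*m^2 - 33*m - 35
(4) = c^2 - 36*p^2
(5) = j^3 - 6*j^2*p + 5*j*p^2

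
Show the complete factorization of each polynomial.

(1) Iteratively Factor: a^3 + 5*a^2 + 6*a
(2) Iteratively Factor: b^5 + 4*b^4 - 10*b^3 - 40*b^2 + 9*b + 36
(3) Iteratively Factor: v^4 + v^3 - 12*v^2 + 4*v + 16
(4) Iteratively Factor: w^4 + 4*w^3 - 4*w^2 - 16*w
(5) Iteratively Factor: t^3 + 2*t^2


(1) = (a + 3)*(a^2 + 2*a) = a*(a + 3)*(a + 2)
(2) = (b - 1)*(b^4 + 5*b^3 - 5*b^2 - 45*b - 36) = (b - 1)*(b + 4)*(b^3 + b^2 - 9*b - 9) = (b - 1)*(b + 3)*(b + 4)*(b^2 - 2*b - 3) = (b - 3)*(b - 1)*(b + 3)*(b + 4)*(b + 1)
(3) = (v + 1)*(v^3 - 12*v + 16) = (v - 2)*(v + 1)*(v^2 + 2*v - 8) = (v - 2)^2*(v + 1)*(v + 4)
(4) = (w - 2)*(w^3 + 6*w^2 + 8*w) = w*(w - 2)*(w^2 + 6*w + 8) = w*(w - 2)*(w + 2)*(w + 4)
(5) = (t + 2)*(t^2) = t*(t + 2)*(t)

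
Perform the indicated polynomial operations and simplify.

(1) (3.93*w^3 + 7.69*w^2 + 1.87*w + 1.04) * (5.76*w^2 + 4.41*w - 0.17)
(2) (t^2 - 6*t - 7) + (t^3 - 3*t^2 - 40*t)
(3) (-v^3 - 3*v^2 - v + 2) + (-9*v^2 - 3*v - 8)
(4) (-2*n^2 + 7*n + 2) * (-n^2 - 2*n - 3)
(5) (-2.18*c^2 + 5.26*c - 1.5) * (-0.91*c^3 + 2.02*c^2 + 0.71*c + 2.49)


(1) = 22.6368*w^5 + 61.6257*w^4 + 44.016*w^3 + 12.9298*w^2 + 4.2685*w - 0.1768
(2) = t^3 - 2*t^2 - 46*t - 7
(3) = -v^3 - 12*v^2 - 4*v - 6
(4) = 2*n^4 - 3*n^3 - 10*n^2 - 25*n - 6
(5) = 1.9838*c^5 - 9.1902*c^4 + 10.4424*c^3 - 4.7236*c^2 + 12.0324*c - 3.735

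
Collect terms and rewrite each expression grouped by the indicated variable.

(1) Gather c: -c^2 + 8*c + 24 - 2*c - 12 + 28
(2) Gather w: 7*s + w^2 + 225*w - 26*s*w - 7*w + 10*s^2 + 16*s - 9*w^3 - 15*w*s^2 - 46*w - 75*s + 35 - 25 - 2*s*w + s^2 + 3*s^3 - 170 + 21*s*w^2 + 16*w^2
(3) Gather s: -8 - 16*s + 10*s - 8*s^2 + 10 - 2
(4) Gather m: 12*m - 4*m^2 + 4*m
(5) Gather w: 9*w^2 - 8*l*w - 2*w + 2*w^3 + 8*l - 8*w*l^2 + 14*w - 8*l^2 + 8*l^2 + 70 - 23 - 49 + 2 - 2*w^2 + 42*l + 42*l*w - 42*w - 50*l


(1) = -c^2 + 6*c + 40
(2) = 3*s^3 + 11*s^2 - 52*s - 9*w^3 + w^2*(21*s + 17) + w*(-15*s^2 - 28*s + 172) - 160
(3) = -8*s^2 - 6*s
(4) = -4*m^2 + 16*m
(5) = 2*w^3 + 7*w^2 + w*(-8*l^2 + 34*l - 30)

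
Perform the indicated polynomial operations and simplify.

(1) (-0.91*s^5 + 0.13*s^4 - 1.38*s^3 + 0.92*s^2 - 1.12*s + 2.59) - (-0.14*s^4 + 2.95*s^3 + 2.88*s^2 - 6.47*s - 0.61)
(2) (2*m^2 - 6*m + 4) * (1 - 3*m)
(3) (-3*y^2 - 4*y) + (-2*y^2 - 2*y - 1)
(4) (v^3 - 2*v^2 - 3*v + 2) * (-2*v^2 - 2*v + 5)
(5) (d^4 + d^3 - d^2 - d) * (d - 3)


(1) = -0.91*s^5 + 0.27*s^4 - 4.33*s^3 - 1.96*s^2 + 5.35*s + 3.2
(2) = -6*m^3 + 20*m^2 - 18*m + 4
(3) = -5*y^2 - 6*y - 1
(4) = -2*v^5 + 2*v^4 + 15*v^3 - 8*v^2 - 19*v + 10
(5) = d^5 - 2*d^4 - 4*d^3 + 2*d^2 + 3*d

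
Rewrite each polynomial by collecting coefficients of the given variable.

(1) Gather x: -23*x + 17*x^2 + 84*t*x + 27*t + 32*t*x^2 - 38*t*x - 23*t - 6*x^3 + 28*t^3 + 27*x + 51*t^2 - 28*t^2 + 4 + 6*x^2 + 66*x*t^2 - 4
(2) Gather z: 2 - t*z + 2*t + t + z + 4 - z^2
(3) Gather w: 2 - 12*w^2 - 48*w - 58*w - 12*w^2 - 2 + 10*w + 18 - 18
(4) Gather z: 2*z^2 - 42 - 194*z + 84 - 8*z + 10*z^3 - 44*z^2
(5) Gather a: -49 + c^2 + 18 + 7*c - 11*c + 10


(1) = 28*t^3 + 23*t^2 + 4*t - 6*x^3 + x^2*(32*t + 23) + x*(66*t^2 + 46*t + 4)
(2) = 3*t - z^2 + z*(1 - t) + 6
(3) = -24*w^2 - 96*w
(4) = 10*z^3 - 42*z^2 - 202*z + 42
(5) = c^2 - 4*c - 21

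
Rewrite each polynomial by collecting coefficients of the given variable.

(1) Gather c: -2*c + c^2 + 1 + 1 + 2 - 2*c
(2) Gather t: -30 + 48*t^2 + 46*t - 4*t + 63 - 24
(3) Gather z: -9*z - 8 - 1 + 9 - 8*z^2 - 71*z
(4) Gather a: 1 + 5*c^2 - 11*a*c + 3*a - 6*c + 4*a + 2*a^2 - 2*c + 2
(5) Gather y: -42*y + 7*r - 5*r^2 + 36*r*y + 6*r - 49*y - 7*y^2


(1) = c^2 - 4*c + 4
(2) = 48*t^2 + 42*t + 9
(3) = -8*z^2 - 80*z
(4) = 2*a^2 + a*(7 - 11*c) + 5*c^2 - 8*c + 3
(5) = -5*r^2 + 13*r - 7*y^2 + y*(36*r - 91)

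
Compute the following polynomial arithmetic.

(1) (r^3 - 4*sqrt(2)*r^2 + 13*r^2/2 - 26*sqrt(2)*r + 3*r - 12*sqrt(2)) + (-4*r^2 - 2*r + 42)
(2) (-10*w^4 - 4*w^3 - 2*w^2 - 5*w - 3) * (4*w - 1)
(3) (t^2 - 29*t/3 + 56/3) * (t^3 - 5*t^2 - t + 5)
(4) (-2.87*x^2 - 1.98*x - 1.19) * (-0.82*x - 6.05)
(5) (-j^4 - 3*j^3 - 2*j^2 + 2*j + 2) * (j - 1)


(1) = r^3 - 4*sqrt(2)*r^2 + 5*r^2/2 - 26*sqrt(2)*r + r - 12*sqrt(2) + 42
(2) = -40*w^5 - 6*w^4 - 4*w^3 - 18*w^2 - 7*w + 3
(3) = t^5 - 44*t^4/3 + 66*t^3 - 236*t^2/3 - 67*t + 280/3
(4) = 2.3534*x^3 + 18.9871*x^2 + 12.9548*x + 7.1995
(5) = -j^5 - 2*j^4 + j^3 + 4*j^2 - 2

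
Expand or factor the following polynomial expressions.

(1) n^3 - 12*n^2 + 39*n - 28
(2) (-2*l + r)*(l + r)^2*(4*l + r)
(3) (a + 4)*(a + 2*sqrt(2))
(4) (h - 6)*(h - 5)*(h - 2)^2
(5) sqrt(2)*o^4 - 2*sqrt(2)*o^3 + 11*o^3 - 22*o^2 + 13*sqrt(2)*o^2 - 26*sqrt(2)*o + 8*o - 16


(1) = (n - 7)*(n - 4)*(n - 1)
(2) = -8*l^4 - 14*l^3*r - 3*l^2*r^2 + 4*l*r^3 + r^4
(3) = a^2 + 2*sqrt(2)*a + 4*a + 8*sqrt(2)
(4) = h^4 - 15*h^3 + 78*h^2 - 164*h + 120
(5) = (o - 2)*(o + sqrt(2))*(o + 4*sqrt(2))*(sqrt(2)*o + 1)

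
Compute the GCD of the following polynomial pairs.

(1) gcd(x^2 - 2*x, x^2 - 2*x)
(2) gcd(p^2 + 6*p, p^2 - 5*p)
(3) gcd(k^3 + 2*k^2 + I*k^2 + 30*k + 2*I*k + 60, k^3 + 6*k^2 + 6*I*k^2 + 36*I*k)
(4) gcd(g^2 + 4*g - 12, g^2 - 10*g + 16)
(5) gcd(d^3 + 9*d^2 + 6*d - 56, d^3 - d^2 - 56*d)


(1) = x^2 - 2*x
(2) = p
(3) = gcd((k + 2)*(k - 5*I)*(k + 6*I), k*(k + 6)*(k + 6*I)) = k + 6*I
(4) = gcd((g - 2)*(g + 6), (g - 8)*(g - 2)) = g - 2
(5) = d + 7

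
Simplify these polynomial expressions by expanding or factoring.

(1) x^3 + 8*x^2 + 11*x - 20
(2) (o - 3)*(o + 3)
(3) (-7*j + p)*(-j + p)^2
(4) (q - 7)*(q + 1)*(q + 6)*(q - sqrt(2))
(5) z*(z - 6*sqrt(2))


(1) = (x - 1)*(x + 4)*(x + 5)
(2) = o^2 - 9
(3) = -7*j^3 + 15*j^2*p - 9*j*p^2 + p^3
(4) = q^4 - sqrt(2)*q^3 - 43*q^2 - 42*q + 43*sqrt(2)*q + 42*sqrt(2)
(5) = z^2 - 6*sqrt(2)*z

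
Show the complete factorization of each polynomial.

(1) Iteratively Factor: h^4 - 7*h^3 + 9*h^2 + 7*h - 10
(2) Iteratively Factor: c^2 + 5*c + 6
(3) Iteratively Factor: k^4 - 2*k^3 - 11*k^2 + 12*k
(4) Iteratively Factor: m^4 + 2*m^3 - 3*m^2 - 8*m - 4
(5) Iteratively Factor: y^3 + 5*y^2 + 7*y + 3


(1) = (h - 1)*(h^3 - 6*h^2 + 3*h + 10) = (h - 1)*(h + 1)*(h^2 - 7*h + 10) = (h - 5)*(h - 1)*(h + 1)*(h - 2)
(2) = (c + 2)*(c + 3)
(3) = (k - 1)*(k^3 - k^2 - 12*k) = (k - 1)*(k + 3)*(k^2 - 4*k) = (k - 4)*(k - 1)*(k + 3)*(k)
(4) = (m + 2)*(m^3 - 3*m - 2) = (m + 1)*(m + 2)*(m^2 - m - 2) = (m + 1)^2*(m + 2)*(m - 2)
(5) = (y + 1)*(y^2 + 4*y + 3) = (y + 1)^2*(y + 3)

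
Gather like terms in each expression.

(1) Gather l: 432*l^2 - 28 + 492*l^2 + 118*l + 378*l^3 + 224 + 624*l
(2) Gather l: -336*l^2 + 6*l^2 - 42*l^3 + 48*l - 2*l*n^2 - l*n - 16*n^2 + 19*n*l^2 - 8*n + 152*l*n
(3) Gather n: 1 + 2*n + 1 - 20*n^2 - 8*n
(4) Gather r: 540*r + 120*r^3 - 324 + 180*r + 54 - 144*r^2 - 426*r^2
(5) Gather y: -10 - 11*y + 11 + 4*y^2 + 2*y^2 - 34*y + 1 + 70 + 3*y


(1) = 378*l^3 + 924*l^2 + 742*l + 196
(2) = -42*l^3 + l^2*(19*n - 330) + l*(-2*n^2 + 151*n + 48) - 16*n^2 - 8*n
(3) = -20*n^2 - 6*n + 2
(4) = 120*r^3 - 570*r^2 + 720*r - 270
(5) = 6*y^2 - 42*y + 72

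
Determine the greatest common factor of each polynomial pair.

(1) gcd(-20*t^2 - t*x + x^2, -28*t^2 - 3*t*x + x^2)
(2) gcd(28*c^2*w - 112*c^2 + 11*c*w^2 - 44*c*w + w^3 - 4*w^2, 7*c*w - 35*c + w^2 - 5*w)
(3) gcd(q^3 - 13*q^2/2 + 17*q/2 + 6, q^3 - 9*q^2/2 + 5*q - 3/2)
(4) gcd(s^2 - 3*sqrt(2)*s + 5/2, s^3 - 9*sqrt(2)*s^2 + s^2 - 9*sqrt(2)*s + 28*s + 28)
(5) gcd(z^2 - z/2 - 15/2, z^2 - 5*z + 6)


(1) = 4*t + x
(2) = gcd((4*c + w)*(7*c + w)*(w - 4), (7*c + w)*(w - 5)) = 7*c + w
(3) = q - 3
(4) = gcd((s - 5*sqrt(2)/2)*(s - sqrt(2)/2), (s + 1)*(s - 7*sqrt(2))*(s - 2*sqrt(2))) = 1
(5) = z - 3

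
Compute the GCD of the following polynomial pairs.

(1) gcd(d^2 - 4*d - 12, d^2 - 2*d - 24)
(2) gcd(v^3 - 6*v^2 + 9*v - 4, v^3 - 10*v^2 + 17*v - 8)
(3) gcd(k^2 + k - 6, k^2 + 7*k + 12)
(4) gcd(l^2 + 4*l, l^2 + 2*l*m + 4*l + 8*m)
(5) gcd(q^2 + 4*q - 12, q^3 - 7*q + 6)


(1) = d - 6
(2) = gcd((v - 4)*(v - 1)^2, (v - 8)*(v - 1)^2) = v^2 - 2*v + 1
(3) = k + 3
(4) = gcd(l*(l + 4), (l + 4)*(l + 2*m)) = l + 4
(5) = q - 2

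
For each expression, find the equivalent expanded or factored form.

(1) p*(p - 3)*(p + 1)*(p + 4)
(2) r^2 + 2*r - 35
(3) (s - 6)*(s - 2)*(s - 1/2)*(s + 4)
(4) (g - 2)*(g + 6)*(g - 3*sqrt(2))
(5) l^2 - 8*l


(1) = p^4 + 2*p^3 - 11*p^2 - 12*p
(2) = (r - 5)*(r + 7)
(3) = s^4 - 9*s^3/2 - 18*s^2 + 58*s - 24
(4) = g^3 - 3*sqrt(2)*g^2 + 4*g^2 - 12*sqrt(2)*g - 12*g + 36*sqrt(2)
(5) = l*(l - 8)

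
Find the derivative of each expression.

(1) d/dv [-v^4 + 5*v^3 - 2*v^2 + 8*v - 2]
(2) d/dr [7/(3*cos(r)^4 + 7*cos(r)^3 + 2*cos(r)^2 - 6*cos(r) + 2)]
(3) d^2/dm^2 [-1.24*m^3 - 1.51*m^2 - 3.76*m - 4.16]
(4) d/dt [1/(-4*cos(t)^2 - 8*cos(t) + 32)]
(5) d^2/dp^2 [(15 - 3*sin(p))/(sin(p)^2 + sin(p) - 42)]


(1) = -4*v^3 + 15*v^2 - 4*v + 8
(2) = 7*(12*cos(r)^3 + 21*cos(r)^2 + 4*cos(r) - 6)*sin(r)/(3*cos(r)^4 + 7*cos(r)^3 + 2*cos(r)^2 - 6*cos(r) + 2)^2
(3) = -7.44*m - 3.02
(4) = -(cos(t) + 1)*sin(t)/(2*(cos(t)^2 + 2*cos(t) - 8)^2)
(5) = 3*(sin(p)^5 - 21*sin(p)^4 + 235*sin(p)^3 - 773*sin(p)^2 + 1332*sin(p) + 346)/(sin(p)^2 + sin(p) - 42)^3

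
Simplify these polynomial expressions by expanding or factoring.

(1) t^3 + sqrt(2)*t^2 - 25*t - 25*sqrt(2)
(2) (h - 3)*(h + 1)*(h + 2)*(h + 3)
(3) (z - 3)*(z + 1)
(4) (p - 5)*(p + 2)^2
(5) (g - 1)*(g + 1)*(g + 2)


(1) = (t - 5)*(t + 5)*(t + sqrt(2))
(2) = h^4 + 3*h^3 - 7*h^2 - 27*h - 18
(3) = z^2 - 2*z - 3
(4) = p^3 - p^2 - 16*p - 20
(5) = g^3 + 2*g^2 - g - 2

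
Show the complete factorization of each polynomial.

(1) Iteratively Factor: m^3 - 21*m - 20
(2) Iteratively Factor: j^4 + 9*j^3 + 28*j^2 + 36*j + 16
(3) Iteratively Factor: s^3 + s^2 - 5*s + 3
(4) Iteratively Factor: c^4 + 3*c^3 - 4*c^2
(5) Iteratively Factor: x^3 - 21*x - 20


(1) = (m + 4)*(m^2 - 4*m - 5) = (m - 5)*(m + 4)*(m + 1)
(2) = (j + 2)*(j^3 + 7*j^2 + 14*j + 8) = (j + 1)*(j + 2)*(j^2 + 6*j + 8) = (j + 1)*(j + 2)*(j + 4)*(j + 2)
(3) = (s + 3)*(s^2 - 2*s + 1) = (s - 1)*(s + 3)*(s - 1)
(4) = (c)*(c^3 + 3*c^2 - 4*c) = c^2*(c^2 + 3*c - 4) = c^2*(c + 4)*(c - 1)
(5) = (x + 1)*(x^2 - x - 20) = (x - 5)*(x + 1)*(x + 4)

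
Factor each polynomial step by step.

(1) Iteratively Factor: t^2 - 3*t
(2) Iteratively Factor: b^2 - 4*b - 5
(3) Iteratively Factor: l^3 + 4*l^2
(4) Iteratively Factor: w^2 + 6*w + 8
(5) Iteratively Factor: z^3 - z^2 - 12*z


(1) = (t - 3)*(t)
(2) = (b + 1)*(b - 5)
(3) = (l)*(l^2 + 4*l) = l*(l + 4)*(l)
(4) = (w + 2)*(w + 4)
(5) = (z + 3)*(z^2 - 4*z) = z*(z + 3)*(z - 4)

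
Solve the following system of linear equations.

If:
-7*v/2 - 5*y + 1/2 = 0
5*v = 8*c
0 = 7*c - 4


Then:
c = 4/7
v = 32/35
y = -27/50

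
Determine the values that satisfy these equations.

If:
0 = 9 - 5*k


Then:
k = 9/5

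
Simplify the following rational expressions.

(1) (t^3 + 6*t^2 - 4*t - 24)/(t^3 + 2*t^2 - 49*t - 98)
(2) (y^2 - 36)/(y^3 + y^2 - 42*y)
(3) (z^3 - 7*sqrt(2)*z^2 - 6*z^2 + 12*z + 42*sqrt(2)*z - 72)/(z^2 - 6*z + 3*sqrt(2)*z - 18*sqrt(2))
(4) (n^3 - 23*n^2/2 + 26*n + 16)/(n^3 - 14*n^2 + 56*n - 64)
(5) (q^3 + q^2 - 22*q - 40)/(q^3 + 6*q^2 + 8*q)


(1) = (t^2 + 4*t - 12)/(t^2 - 49)
(2) = (y + 6)/(y^2 + 7*y)
(3) = (z^2 - 7*sqrt(2)*z + 12)/(z + 3*sqrt(2))
(4) = (2*n + 1)/(2*n - 4)
(5) = (q - 5)/q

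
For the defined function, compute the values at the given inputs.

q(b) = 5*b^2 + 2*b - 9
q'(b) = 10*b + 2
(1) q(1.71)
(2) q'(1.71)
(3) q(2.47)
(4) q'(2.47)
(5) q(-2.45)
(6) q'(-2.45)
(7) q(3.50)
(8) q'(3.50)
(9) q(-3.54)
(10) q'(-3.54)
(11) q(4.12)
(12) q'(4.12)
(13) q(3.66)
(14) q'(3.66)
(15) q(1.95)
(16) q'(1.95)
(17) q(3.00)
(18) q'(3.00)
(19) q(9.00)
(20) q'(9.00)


(1) = 9.04
(2) = 19.10
(3) = 26.44
(4) = 26.70
(5) = 16.11
(6) = -22.50
(7) = 59.25
(8) = 37.00
(9) = 46.58
(10) = -33.40
(11) = 84.11
(12) = 43.20
(13) = 65.30
(14) = 38.60
(15) = 13.91
(16) = 21.50
(17) = 42.00
(18) = 32.00
(19) = 414.00
(20) = 92.00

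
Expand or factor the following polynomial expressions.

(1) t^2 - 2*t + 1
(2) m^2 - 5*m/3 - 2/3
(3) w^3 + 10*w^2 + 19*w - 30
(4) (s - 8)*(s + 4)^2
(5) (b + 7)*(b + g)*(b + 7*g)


(1) = (t - 1)^2
(2) = (m - 2)*(m + 1/3)
(3) = (w - 1)*(w + 5)*(w + 6)
(4) = s^3 - 48*s - 128
(5) = b^3 + 8*b^2*g + 7*b^2 + 7*b*g^2 + 56*b*g + 49*g^2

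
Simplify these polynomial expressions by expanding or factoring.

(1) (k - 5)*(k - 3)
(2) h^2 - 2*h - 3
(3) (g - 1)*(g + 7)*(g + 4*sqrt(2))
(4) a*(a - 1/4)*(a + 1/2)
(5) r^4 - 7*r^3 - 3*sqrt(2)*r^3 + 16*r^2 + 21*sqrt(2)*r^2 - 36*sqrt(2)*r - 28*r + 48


(1) = k^2 - 8*k + 15
(2) = (h - 3)*(h + 1)
(3) = g^3 + 4*sqrt(2)*g^2 + 6*g^2 - 7*g + 24*sqrt(2)*g - 28*sqrt(2)
(4) = a^3 + a^2/4 - a/8
(5) = (r - 4)*(r - 3)*(r - 2*sqrt(2))*(r - sqrt(2))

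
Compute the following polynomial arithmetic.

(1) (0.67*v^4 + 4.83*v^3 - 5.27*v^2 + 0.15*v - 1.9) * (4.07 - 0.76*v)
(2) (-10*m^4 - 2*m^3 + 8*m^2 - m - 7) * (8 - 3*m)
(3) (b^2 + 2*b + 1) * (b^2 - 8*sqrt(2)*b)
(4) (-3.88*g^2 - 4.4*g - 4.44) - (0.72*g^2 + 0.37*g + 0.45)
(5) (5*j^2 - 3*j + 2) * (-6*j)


(1) = -0.5092*v^5 - 0.9439*v^4 + 23.6633*v^3 - 21.5629*v^2 + 2.0545*v - 7.733
(2) = 30*m^5 - 74*m^4 - 40*m^3 + 67*m^2 + 13*m - 56
(3) = b^4 - 8*sqrt(2)*b^3 + 2*b^3 - 16*sqrt(2)*b^2 + b^2 - 8*sqrt(2)*b
(4) = -4.6*g^2 - 4.77*g - 4.89
(5) = -30*j^3 + 18*j^2 - 12*j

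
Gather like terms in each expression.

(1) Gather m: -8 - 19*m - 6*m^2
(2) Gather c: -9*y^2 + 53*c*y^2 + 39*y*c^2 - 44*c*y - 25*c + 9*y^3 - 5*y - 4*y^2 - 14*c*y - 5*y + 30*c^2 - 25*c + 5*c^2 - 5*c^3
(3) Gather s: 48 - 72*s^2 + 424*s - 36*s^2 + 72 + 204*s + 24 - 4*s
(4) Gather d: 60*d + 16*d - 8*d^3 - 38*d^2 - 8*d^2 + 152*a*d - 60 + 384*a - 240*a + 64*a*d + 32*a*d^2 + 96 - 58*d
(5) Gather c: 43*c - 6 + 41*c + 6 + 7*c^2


(1) = -6*m^2 - 19*m - 8
(2) = -5*c^3 + c^2*(39*y + 35) + c*(53*y^2 - 58*y - 50) + 9*y^3 - 13*y^2 - 10*y
(3) = -108*s^2 + 624*s + 144
(4) = 144*a - 8*d^3 + d^2*(32*a - 46) + d*(216*a + 18) + 36
(5) = 7*c^2 + 84*c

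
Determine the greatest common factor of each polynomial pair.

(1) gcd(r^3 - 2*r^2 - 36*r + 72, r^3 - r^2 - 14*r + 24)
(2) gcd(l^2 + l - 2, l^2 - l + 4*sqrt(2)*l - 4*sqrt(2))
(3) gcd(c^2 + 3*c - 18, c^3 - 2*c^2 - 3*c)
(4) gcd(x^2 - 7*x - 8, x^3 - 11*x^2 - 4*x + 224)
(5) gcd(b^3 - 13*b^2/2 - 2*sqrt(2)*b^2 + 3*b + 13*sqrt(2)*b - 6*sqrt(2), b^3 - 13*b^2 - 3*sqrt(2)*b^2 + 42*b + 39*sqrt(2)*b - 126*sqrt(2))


(1) = gcd((r - 6)*(r - 2)*(r + 6), (r - 3)*(r - 2)*(r + 4)) = r - 2
(2) = gcd((l - 1)*(l + 2), (l - 1)*(l + 4*sqrt(2))) = l - 1
(3) = gcd((c - 3)*(c + 6), c*(c - 3)*(c + 1)) = c - 3
(4) = gcd((x - 8)*(x + 1), (x - 8)*(x - 7)*(x + 4)) = x - 8
(5) = gcd((b - 6)*(b - 1/2)*(b - 2*sqrt(2)), (b - 7)*(b - 6)*(b - 3*sqrt(2))) = b - 6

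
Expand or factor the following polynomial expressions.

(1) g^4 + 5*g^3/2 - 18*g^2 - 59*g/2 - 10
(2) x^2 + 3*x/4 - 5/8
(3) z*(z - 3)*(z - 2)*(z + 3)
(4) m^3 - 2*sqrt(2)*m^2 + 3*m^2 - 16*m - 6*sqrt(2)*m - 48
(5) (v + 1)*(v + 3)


(1) = (g - 4)*(g + 1/2)*(g + 1)*(g + 5)
(2) = (x - 1/2)*(x + 5/4)
(3) = z^4 - 2*z^3 - 9*z^2 + 18*z
(4) = (m + 3)*(m - 4*sqrt(2))*(m + 2*sqrt(2))
(5) = v^2 + 4*v + 3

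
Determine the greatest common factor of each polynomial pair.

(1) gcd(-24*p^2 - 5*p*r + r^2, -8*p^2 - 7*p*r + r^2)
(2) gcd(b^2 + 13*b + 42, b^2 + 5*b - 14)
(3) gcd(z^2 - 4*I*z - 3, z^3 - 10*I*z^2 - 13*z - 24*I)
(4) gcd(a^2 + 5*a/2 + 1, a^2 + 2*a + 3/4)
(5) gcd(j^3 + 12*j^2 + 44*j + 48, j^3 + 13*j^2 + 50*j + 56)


(1) = gcd((-8*p + r)*(3*p + r), (-8*p + r)*(p + r)) = 8*p - r
(2) = gcd((b + 6)*(b + 7), (b - 2)*(b + 7)) = b + 7
(3) = gcd((z - 3*I)*(z - I), (z - 8*I)*(z - 3*I)*(z + I)) = z - 3*I
(4) = gcd((a + 1/2)*(a + 2), (a + 1/2)*(a + 3/2)) = a + 1/2
(5) = j^2 + 6*j + 8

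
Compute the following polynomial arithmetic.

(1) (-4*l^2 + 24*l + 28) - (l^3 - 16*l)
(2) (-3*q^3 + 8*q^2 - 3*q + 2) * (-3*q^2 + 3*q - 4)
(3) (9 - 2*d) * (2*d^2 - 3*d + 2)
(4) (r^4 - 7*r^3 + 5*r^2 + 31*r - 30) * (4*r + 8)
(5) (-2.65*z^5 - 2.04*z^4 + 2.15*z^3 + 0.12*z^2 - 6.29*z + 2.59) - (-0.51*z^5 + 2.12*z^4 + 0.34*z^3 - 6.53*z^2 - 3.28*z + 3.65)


(1) = -l^3 - 4*l^2 + 40*l + 28
(2) = 9*q^5 - 33*q^4 + 45*q^3 - 47*q^2 + 18*q - 8
(3) = -4*d^3 + 24*d^2 - 31*d + 18
(4) = 4*r^5 - 20*r^4 - 36*r^3 + 164*r^2 + 128*r - 240
(5) = -2.14*z^5 - 4.16*z^4 + 1.81*z^3 + 6.65*z^2 - 3.01*z - 1.06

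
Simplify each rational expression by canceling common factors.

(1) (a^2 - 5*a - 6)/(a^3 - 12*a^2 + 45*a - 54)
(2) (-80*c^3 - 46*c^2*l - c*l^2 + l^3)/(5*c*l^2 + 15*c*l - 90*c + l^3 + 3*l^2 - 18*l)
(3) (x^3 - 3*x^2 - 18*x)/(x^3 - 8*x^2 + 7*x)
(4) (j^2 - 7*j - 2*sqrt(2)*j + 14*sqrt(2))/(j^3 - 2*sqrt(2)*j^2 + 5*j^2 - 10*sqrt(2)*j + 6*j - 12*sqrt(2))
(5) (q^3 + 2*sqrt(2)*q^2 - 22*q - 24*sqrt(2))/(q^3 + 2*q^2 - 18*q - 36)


(1) = (a + 1)/(a^2 - 6*a + 9)
(2) = (-16*c^2 - 6*c*l + l^2)/(l^2 + 3*l - 18)
(3) = (x^2 - 3*x - 18)/(x^2 - 8*x + 7)
(4) = (j - 7)/(j^2 + 5*j + 6)
(5) = (q^2 + 5*sqrt(2)*q + 8)/(q^2 + q*(2 + 3*sqrt(2)) + 6*sqrt(2))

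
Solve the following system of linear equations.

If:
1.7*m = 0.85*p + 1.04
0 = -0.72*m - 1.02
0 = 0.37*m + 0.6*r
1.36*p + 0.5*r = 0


Then:
No Solution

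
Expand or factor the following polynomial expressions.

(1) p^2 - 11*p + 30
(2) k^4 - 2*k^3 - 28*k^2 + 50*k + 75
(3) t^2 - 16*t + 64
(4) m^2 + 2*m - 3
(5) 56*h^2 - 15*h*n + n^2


(1) = (p - 6)*(p - 5)
(2) = (k - 5)*(k - 3)*(k + 1)*(k + 5)
(3) = (t - 8)^2
(4) = (m - 1)*(m + 3)
(5) = (-8*h + n)*(-7*h + n)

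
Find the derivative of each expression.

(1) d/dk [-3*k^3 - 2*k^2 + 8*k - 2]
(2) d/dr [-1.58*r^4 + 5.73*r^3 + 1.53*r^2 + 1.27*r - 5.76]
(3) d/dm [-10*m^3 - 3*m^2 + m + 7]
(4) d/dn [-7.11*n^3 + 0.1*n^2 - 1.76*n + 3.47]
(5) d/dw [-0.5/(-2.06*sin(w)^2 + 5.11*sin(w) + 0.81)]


(1) = -9*k^2 - 4*k + 8
(2) = -6.32*r^3 + 17.19*r^2 + 3.06*r + 1.27
(3) = -30*m^2 - 6*m + 1
(4) = -21.33*n^2 + 0.2*n - 1.76
(5) = (2.555 - 2.06*sin(w))*cos(w)/(-2.06*sin(w)^2 + 5.11*sin(w) + 0.81)^2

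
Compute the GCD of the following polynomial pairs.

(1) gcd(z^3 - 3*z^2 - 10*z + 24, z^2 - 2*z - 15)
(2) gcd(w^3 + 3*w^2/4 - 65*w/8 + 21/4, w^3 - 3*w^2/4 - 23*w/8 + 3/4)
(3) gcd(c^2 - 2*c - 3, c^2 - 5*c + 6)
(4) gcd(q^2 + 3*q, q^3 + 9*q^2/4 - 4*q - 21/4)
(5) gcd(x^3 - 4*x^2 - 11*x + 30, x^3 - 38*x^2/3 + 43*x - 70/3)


(1) = z + 3
(2) = gcd((w - 2)*(w - 3/4)*(w + 7/2), (w - 2)*(w - 1/4)*(w + 3/2)) = w - 2
(3) = c - 3
(4) = gcd(q*(q + 3), (q - 7/4)*(q + 1)*(q + 3)) = q + 3
(5) = x - 5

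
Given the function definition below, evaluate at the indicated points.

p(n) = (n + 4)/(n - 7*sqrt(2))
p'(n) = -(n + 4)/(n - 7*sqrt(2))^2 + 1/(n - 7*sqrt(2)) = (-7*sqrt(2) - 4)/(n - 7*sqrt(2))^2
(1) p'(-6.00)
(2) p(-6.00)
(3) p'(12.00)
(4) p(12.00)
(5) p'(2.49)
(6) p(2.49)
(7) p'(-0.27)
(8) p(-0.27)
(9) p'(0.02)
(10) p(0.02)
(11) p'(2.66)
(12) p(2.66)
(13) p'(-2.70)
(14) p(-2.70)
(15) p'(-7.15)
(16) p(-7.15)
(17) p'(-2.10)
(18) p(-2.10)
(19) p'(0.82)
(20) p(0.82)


(1) = -0.05
(2) = 0.13
(3) = -3.15
(4) = 7.62
(5) = -0.25
(6) = -0.88
(7) = -0.13
(8) = -0.37
(9) = -0.14
(10) = -0.41
(11) = -0.27
(12) = -0.92
(13) = -0.09
(14) = -0.10
(15) = -0.05
(16) = 0.18
(17) = -0.10
(18) = -0.16
(19) = -0.17
(20) = -0.53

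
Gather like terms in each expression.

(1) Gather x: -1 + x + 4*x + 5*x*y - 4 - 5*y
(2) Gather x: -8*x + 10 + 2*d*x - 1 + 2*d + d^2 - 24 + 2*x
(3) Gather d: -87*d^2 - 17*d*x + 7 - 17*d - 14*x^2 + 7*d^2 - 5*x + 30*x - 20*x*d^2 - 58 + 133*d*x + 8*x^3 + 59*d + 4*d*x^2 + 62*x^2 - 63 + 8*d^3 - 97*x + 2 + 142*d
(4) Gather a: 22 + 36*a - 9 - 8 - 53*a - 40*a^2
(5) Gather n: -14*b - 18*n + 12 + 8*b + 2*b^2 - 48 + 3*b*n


(1) = x*(5*y + 5) - 5*y - 5
(2) = d^2 + 2*d + x*(2*d - 6) - 15
(3) = 8*d^3 + d^2*(-20*x - 80) + d*(4*x^2 + 116*x + 184) + 8*x^3 + 48*x^2 - 72*x - 112
(4) = -40*a^2 - 17*a + 5
(5) = 2*b^2 - 6*b + n*(3*b - 18) - 36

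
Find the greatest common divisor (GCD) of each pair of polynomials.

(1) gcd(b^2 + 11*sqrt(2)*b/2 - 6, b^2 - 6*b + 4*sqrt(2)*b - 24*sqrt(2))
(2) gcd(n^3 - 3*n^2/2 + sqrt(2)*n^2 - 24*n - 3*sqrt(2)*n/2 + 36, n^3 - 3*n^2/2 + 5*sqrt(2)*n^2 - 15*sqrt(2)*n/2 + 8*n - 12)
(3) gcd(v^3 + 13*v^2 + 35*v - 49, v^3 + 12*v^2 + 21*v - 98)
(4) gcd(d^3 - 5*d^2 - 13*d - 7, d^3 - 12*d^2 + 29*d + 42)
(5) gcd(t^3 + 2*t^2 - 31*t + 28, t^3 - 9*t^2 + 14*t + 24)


(1) = 1
(2) = gcd((n - 3/2)*(n - 3*sqrt(2))*(n + 4*sqrt(2)), (n - 3/2)*(n + sqrt(2))*(n + 4*sqrt(2))) = n^2 + n*(-3/2 + 4*sqrt(2)) - 6*sqrt(2)
(3) = v^2 + 14*v + 49
(4) = d^2 - 6*d - 7
(5) = t - 4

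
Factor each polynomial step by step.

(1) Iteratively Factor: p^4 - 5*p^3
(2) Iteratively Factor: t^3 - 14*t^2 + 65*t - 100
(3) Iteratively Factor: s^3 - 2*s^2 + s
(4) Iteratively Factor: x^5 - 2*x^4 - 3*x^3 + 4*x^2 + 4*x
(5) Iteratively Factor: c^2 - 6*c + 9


(1) = (p - 5)*(p^3) = p*(p - 5)*(p^2) = p^2*(p - 5)*(p)
(2) = (t - 5)*(t^2 - 9*t + 20) = (t - 5)^2*(t - 4)
(3) = (s - 1)*(s^2 - s) = s*(s - 1)*(s - 1)
(4) = (x + 1)*(x^4 - 3*x^3 + 4*x) = (x - 2)*(x + 1)*(x^3 - x^2 - 2*x) = (x - 2)*(x + 1)^2*(x^2 - 2*x) = (x - 2)^2*(x + 1)^2*(x)
(5) = (c - 3)*(c - 3)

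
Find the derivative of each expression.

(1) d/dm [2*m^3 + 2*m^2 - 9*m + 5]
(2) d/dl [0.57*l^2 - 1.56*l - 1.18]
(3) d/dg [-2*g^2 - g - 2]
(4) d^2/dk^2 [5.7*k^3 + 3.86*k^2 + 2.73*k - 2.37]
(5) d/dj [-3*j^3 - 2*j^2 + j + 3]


(1) = 6*m^2 + 4*m - 9
(2) = 1.14*l - 1.56
(3) = -4*g - 1
(4) = 34.2*k + 7.72
(5) = -9*j^2 - 4*j + 1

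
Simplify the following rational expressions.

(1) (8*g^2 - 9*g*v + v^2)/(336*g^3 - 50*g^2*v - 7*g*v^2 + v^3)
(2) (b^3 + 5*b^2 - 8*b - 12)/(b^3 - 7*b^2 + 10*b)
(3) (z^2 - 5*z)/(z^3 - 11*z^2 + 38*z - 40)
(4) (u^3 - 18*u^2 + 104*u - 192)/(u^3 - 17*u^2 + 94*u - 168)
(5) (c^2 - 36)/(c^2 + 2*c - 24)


(1) = (-g + v)/(-42*g^2 + g*v + v^2)
(2) = (b^2 + 7*b + 6)/(b^2 - 5*b)
(3) = z/(z^2 - 6*z + 8)
(4) = (u - 8)/(u - 7)
(5) = (c - 6)/(c - 4)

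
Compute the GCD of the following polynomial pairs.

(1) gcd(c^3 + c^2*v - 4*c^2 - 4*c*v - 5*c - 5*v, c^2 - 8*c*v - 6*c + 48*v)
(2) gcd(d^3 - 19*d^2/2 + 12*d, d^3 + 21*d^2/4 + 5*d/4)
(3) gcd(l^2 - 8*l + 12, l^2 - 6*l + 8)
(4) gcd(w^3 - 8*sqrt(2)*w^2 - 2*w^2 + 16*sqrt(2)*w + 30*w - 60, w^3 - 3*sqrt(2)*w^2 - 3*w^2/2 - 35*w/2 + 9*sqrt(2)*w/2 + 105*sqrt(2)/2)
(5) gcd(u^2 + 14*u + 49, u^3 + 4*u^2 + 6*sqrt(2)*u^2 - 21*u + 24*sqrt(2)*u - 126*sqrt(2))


(1) = 1
(2) = d
(3) = gcd((l - 6)*(l - 2), (l - 4)*(l - 2)) = l - 2
(4) = gcd((w - 2)*(w - 5*sqrt(2))*(w - 3*sqrt(2)), (w - 5)*(w + 7/2)*(w - 3*sqrt(2))) = w - 3*sqrt(2)
(5) = u + 7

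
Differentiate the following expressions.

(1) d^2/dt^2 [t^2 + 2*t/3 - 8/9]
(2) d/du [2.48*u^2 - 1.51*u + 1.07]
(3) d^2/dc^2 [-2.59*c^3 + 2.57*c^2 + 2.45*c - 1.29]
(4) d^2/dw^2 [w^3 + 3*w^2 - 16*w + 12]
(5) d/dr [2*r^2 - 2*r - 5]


(1) = 2
(2) = 4.96*u - 1.51
(3) = 5.14 - 15.54*c
(4) = 6*w + 6
(5) = 4*r - 2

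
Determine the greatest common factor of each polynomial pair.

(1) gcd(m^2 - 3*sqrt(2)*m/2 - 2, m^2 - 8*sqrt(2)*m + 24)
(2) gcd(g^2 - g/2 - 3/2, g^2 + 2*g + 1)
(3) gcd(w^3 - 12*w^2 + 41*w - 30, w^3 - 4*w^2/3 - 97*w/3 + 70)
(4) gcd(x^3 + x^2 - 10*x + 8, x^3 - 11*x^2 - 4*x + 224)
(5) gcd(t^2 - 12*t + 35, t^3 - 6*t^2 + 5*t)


(1) = m - 2*sqrt(2)
(2) = gcd((g - 3/2)*(g + 1), (g + 1)^2) = g + 1
(3) = w - 5
(4) = x + 4
(5) = t - 5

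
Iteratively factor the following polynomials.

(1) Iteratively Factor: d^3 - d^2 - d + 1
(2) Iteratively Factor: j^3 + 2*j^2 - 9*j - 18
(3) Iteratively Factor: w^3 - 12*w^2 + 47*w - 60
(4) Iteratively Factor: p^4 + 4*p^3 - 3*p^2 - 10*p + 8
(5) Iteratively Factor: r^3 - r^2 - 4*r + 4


(1) = (d + 1)*(d^2 - 2*d + 1) = (d - 1)*(d + 1)*(d - 1)
(2) = (j - 3)*(j^2 + 5*j + 6) = (j - 3)*(j + 2)*(j + 3)
(3) = (w - 4)*(w^2 - 8*w + 15) = (w - 4)*(w - 3)*(w - 5)
(4) = (p - 1)*(p^3 + 5*p^2 + 2*p - 8) = (p - 1)*(p + 4)*(p^2 + p - 2) = (p - 1)^2*(p + 4)*(p + 2)
(5) = (r - 1)*(r^2 - 4) = (r - 2)*(r - 1)*(r + 2)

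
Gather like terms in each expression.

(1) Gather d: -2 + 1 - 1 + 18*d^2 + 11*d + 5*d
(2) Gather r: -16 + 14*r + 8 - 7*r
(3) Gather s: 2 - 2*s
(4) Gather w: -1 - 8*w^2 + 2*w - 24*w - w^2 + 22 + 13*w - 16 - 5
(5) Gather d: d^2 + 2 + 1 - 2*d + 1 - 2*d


(1) = 18*d^2 + 16*d - 2
(2) = 7*r - 8
(3) = 2 - 2*s
(4) = -9*w^2 - 9*w
(5) = d^2 - 4*d + 4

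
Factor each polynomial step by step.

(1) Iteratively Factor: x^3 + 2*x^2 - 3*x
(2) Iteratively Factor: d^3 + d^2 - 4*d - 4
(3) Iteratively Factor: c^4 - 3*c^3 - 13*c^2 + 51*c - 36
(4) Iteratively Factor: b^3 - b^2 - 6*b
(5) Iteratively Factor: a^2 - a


(1) = (x)*(x^2 + 2*x - 3) = x*(x + 3)*(x - 1)
(2) = (d + 1)*(d^2 - 4) = (d + 1)*(d + 2)*(d - 2)
(3) = (c - 3)*(c^3 - 13*c + 12) = (c - 3)*(c - 1)*(c^2 + c - 12) = (c - 3)*(c - 1)*(c + 4)*(c - 3)
(4) = (b - 3)*(b^2 + 2*b) = b*(b - 3)*(b + 2)
(5) = (a)*(a - 1)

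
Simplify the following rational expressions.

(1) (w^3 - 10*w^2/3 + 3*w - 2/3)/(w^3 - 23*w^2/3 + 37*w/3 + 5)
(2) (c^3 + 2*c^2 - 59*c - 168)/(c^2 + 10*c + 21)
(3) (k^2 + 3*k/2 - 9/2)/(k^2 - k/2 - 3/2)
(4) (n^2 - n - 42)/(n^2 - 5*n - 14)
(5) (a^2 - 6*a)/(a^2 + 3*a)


(1) = (3*w^3 - 10*w^2 + 9*w - 2)/(3*w^3 - 23*w^2 + 37*w + 15)
(2) = c - 8
(3) = (k + 3)/(k + 1)
(4) = (n + 6)/(n + 2)
(5) = (a - 6)/(a + 3)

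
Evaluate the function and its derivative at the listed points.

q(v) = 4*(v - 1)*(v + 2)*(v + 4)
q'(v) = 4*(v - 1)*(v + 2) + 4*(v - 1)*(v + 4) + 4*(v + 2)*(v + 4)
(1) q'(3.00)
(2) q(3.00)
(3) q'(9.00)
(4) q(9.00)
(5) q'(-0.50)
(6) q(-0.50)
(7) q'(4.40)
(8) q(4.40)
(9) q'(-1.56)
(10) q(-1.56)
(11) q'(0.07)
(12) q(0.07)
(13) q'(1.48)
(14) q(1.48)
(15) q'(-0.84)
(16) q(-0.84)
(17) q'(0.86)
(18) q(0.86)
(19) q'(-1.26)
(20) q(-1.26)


(1) = 236.00
(2) = 280.00
(3) = 1340.00
(4) = 4576.00
(5) = -9.00
(6) = -31.50
(7) = 416.32
(8) = 731.14
(9) = -25.20
(10) = -10.99
(11) = 10.86
(12) = -31.34
(13) = 93.48
(14) = 36.62
(15) = -17.13
(16) = -26.98
(17) = 51.28
(18) = -7.78
(19) = -23.35
(20) = -18.33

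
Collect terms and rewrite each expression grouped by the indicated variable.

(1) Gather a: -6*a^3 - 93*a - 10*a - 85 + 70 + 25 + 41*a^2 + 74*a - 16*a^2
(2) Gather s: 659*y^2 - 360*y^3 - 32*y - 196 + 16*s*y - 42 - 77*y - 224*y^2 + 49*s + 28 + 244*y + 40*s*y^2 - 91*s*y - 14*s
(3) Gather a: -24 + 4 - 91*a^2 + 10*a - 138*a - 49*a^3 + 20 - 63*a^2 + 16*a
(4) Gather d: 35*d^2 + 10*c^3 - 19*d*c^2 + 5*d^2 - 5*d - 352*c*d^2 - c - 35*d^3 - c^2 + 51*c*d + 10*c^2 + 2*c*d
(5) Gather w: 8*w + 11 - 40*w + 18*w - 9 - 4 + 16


(1) = -6*a^3 + 25*a^2 - 29*a + 10
(2) = s*(40*y^2 - 75*y + 35) - 360*y^3 + 435*y^2 + 135*y - 210
(3) = -49*a^3 - 154*a^2 - 112*a
(4) = 10*c^3 + 9*c^2 - c - 35*d^3 + d^2*(40 - 352*c) + d*(-19*c^2 + 53*c - 5)
(5) = 14 - 14*w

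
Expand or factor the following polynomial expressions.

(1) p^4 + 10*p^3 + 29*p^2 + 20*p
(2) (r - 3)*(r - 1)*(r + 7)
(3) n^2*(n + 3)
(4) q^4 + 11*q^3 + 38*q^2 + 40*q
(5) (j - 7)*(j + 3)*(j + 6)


(1) = p*(p + 1)*(p + 4)*(p + 5)
(2) = r^3 + 3*r^2 - 25*r + 21
(3) = n^3 + 3*n^2
(4) = q*(q + 2)*(q + 4)*(q + 5)
(5) = j^3 + 2*j^2 - 45*j - 126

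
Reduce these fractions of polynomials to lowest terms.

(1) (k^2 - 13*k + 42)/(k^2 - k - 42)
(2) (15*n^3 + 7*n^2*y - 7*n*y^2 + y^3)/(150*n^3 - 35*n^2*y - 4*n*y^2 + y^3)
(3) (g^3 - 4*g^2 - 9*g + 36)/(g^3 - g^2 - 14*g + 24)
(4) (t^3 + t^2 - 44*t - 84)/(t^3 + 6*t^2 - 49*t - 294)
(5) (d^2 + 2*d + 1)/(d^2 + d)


(1) = (k - 6)/(k + 6)
(2) = (-3*n^2 - 2*n*y + y^2)/(-30*n^2 + n*y + y^2)
(3) = (g^2 - g - 12)/(g^2 + 2*g - 8)
(4) = (t + 2)/(t + 7)
(5) = (d + 1)/d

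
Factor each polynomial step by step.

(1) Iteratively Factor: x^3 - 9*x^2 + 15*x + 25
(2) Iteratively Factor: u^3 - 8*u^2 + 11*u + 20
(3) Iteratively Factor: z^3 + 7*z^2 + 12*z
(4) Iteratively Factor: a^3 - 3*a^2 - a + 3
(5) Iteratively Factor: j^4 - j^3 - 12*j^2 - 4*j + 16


(1) = (x - 5)*(x^2 - 4*x - 5) = (x - 5)^2*(x + 1)
(2) = (u - 4)*(u^2 - 4*u - 5) = (u - 4)*(u + 1)*(u - 5)
(3) = (z)*(z^2 + 7*z + 12) = z*(z + 3)*(z + 4)
(4) = (a + 1)*(a^2 - 4*a + 3) = (a - 3)*(a + 1)*(a - 1)
(5) = (j + 2)*(j^3 - 3*j^2 - 6*j + 8) = (j + 2)^2*(j^2 - 5*j + 4) = (j - 1)*(j + 2)^2*(j - 4)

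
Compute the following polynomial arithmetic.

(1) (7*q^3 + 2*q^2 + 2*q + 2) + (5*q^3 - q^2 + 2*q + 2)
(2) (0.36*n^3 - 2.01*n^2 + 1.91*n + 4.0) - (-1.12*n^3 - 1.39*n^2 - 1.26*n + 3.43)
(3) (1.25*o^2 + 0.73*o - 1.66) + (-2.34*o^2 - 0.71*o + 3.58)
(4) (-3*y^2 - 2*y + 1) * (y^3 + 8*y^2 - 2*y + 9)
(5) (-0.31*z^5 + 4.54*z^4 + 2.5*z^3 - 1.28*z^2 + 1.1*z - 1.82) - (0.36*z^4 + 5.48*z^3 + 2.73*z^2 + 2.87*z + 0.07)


(1) = 12*q^3 + q^2 + 4*q + 4
(2) = 1.48*n^3 - 0.62*n^2 + 3.17*n + 0.57
(3) = -1.09*o^2 + 0.02*o + 1.92
(4) = -3*y^5 - 26*y^4 - 9*y^3 - 15*y^2 - 20*y + 9
(5) = -0.31*z^5 + 4.18*z^4 - 2.98*z^3 - 4.01*z^2 - 1.77*z - 1.89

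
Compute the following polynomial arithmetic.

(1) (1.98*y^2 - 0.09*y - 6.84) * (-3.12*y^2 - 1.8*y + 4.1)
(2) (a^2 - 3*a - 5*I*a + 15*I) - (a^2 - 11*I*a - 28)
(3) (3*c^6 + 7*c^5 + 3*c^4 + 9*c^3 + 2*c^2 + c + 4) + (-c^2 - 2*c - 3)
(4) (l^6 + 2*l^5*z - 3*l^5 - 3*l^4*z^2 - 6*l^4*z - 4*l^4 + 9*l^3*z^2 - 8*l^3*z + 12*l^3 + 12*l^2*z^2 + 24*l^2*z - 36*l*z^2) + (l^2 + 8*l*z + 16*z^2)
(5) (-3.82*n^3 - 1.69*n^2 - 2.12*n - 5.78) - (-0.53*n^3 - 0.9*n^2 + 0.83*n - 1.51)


(1) = -6.1776*y^4 - 3.2832*y^3 + 29.6208*y^2 + 11.943*y - 28.044
(2) = -3*a + 6*I*a + 28 + 15*I
(3) = 3*c^6 + 7*c^5 + 3*c^4 + 9*c^3 + c^2 - c + 1
(4) = l^6 + 2*l^5*z - 3*l^5 - 3*l^4*z^2 - 6*l^4*z - 4*l^4 + 9*l^3*z^2 - 8*l^3*z + 12*l^3 + 12*l^2*z^2 + 24*l^2*z + l^2 - 36*l*z^2 + 8*l*z + 16*z^2
(5) = -3.29*n^3 - 0.79*n^2 - 2.95*n - 4.27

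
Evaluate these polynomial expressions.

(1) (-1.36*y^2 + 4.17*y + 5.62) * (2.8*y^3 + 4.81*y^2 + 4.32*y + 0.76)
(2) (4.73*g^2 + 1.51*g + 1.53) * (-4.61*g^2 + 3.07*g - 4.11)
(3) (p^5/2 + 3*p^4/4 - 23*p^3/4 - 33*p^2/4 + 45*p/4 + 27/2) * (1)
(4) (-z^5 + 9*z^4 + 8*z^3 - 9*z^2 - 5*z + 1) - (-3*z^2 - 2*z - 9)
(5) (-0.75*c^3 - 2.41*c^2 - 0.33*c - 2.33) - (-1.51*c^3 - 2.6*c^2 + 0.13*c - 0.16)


(1) = -3.808*y^5 + 5.1344*y^4 + 29.9185*y^3 + 44.013*y^2 + 27.4476*y + 4.2712
(2) = -21.8053*g^4 + 7.56*g^3 - 21.8579*g^2 - 1.509*g - 6.2883
(3) = p^5/2 + 3*p^4/4 - 23*p^3/4 - 33*p^2/4 + 45*p/4 + 27/2
(4) = -z^5 + 9*z^4 + 8*z^3 - 6*z^2 - 3*z + 10
(5) = 0.76*c^3 + 0.19*c^2 - 0.46*c - 2.17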